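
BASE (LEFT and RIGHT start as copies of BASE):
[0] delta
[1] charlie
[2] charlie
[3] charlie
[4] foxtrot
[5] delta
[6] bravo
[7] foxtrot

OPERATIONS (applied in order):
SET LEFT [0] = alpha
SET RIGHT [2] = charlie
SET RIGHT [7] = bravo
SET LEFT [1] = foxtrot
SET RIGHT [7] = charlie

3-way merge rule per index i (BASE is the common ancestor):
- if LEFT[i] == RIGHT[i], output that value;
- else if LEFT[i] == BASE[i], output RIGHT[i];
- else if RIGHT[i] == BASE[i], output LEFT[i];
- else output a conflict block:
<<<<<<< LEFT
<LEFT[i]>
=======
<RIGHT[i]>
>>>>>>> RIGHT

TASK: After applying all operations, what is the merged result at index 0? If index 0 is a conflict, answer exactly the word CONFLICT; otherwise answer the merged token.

Final LEFT:  [alpha, foxtrot, charlie, charlie, foxtrot, delta, bravo, foxtrot]
Final RIGHT: [delta, charlie, charlie, charlie, foxtrot, delta, bravo, charlie]
i=0: L=alpha, R=delta=BASE -> take LEFT -> alpha
i=1: L=foxtrot, R=charlie=BASE -> take LEFT -> foxtrot
i=2: L=charlie R=charlie -> agree -> charlie
i=3: L=charlie R=charlie -> agree -> charlie
i=4: L=foxtrot R=foxtrot -> agree -> foxtrot
i=5: L=delta R=delta -> agree -> delta
i=6: L=bravo R=bravo -> agree -> bravo
i=7: L=foxtrot=BASE, R=charlie -> take RIGHT -> charlie
Index 0 -> alpha

Answer: alpha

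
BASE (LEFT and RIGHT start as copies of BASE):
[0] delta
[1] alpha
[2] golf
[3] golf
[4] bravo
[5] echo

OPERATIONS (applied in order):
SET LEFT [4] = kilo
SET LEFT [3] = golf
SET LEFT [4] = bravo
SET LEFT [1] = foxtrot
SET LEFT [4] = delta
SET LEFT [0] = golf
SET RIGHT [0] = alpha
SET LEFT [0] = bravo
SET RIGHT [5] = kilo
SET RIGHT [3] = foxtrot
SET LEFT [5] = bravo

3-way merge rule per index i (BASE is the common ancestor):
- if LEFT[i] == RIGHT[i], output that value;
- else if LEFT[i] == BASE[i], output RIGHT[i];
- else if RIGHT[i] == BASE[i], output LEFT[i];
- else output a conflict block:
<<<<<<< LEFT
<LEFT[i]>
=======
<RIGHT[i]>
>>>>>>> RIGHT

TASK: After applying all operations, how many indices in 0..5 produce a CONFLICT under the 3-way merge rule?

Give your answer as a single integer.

Final LEFT:  [bravo, foxtrot, golf, golf, delta, bravo]
Final RIGHT: [alpha, alpha, golf, foxtrot, bravo, kilo]
i=0: BASE=delta L=bravo R=alpha all differ -> CONFLICT
i=1: L=foxtrot, R=alpha=BASE -> take LEFT -> foxtrot
i=2: L=golf R=golf -> agree -> golf
i=3: L=golf=BASE, R=foxtrot -> take RIGHT -> foxtrot
i=4: L=delta, R=bravo=BASE -> take LEFT -> delta
i=5: BASE=echo L=bravo R=kilo all differ -> CONFLICT
Conflict count: 2

Answer: 2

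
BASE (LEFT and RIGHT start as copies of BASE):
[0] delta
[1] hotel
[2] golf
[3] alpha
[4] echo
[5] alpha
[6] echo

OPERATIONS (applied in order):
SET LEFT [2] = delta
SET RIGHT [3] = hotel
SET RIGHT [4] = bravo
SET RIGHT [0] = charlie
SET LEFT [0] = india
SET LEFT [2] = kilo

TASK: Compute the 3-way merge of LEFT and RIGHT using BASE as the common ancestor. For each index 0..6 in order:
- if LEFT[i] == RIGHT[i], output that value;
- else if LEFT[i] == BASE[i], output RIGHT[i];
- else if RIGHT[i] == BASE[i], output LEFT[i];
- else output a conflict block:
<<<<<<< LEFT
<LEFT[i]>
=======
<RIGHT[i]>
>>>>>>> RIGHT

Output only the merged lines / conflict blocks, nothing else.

Final LEFT:  [india, hotel, kilo, alpha, echo, alpha, echo]
Final RIGHT: [charlie, hotel, golf, hotel, bravo, alpha, echo]
i=0: BASE=delta L=india R=charlie all differ -> CONFLICT
i=1: L=hotel R=hotel -> agree -> hotel
i=2: L=kilo, R=golf=BASE -> take LEFT -> kilo
i=3: L=alpha=BASE, R=hotel -> take RIGHT -> hotel
i=4: L=echo=BASE, R=bravo -> take RIGHT -> bravo
i=5: L=alpha R=alpha -> agree -> alpha
i=6: L=echo R=echo -> agree -> echo

Answer: <<<<<<< LEFT
india
=======
charlie
>>>>>>> RIGHT
hotel
kilo
hotel
bravo
alpha
echo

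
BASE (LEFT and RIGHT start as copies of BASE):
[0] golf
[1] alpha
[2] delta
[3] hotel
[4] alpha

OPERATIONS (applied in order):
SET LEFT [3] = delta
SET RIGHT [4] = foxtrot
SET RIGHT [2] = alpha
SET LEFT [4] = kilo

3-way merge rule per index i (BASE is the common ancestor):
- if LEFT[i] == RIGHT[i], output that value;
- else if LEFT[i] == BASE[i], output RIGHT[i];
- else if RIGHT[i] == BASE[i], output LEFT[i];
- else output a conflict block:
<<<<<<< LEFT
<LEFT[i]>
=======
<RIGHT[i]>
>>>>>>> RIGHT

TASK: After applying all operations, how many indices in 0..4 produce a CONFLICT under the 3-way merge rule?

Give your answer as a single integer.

Answer: 1

Derivation:
Final LEFT:  [golf, alpha, delta, delta, kilo]
Final RIGHT: [golf, alpha, alpha, hotel, foxtrot]
i=0: L=golf R=golf -> agree -> golf
i=1: L=alpha R=alpha -> agree -> alpha
i=2: L=delta=BASE, R=alpha -> take RIGHT -> alpha
i=3: L=delta, R=hotel=BASE -> take LEFT -> delta
i=4: BASE=alpha L=kilo R=foxtrot all differ -> CONFLICT
Conflict count: 1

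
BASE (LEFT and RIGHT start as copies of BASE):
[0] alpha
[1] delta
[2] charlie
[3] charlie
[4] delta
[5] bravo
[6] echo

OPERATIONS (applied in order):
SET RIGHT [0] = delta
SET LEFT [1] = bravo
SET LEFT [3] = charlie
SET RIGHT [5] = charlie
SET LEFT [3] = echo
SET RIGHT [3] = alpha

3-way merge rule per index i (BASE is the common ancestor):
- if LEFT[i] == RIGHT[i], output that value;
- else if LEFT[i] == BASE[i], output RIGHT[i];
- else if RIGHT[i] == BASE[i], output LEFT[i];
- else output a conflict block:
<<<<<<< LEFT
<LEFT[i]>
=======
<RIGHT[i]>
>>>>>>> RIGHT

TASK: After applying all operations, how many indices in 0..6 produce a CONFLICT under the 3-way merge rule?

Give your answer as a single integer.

Answer: 1

Derivation:
Final LEFT:  [alpha, bravo, charlie, echo, delta, bravo, echo]
Final RIGHT: [delta, delta, charlie, alpha, delta, charlie, echo]
i=0: L=alpha=BASE, R=delta -> take RIGHT -> delta
i=1: L=bravo, R=delta=BASE -> take LEFT -> bravo
i=2: L=charlie R=charlie -> agree -> charlie
i=3: BASE=charlie L=echo R=alpha all differ -> CONFLICT
i=4: L=delta R=delta -> agree -> delta
i=5: L=bravo=BASE, R=charlie -> take RIGHT -> charlie
i=6: L=echo R=echo -> agree -> echo
Conflict count: 1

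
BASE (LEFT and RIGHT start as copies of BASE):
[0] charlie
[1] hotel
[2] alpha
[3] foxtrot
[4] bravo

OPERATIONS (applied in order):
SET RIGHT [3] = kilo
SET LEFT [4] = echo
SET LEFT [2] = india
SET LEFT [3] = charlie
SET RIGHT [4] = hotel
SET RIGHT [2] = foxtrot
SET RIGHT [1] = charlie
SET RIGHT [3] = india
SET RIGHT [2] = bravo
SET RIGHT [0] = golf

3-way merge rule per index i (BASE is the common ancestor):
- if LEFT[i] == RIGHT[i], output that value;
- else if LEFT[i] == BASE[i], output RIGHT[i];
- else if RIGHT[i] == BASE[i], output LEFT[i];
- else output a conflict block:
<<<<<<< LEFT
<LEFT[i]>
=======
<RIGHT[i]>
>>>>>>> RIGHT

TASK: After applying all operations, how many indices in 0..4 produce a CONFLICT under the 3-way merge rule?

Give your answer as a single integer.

Answer: 3

Derivation:
Final LEFT:  [charlie, hotel, india, charlie, echo]
Final RIGHT: [golf, charlie, bravo, india, hotel]
i=0: L=charlie=BASE, R=golf -> take RIGHT -> golf
i=1: L=hotel=BASE, R=charlie -> take RIGHT -> charlie
i=2: BASE=alpha L=india R=bravo all differ -> CONFLICT
i=3: BASE=foxtrot L=charlie R=india all differ -> CONFLICT
i=4: BASE=bravo L=echo R=hotel all differ -> CONFLICT
Conflict count: 3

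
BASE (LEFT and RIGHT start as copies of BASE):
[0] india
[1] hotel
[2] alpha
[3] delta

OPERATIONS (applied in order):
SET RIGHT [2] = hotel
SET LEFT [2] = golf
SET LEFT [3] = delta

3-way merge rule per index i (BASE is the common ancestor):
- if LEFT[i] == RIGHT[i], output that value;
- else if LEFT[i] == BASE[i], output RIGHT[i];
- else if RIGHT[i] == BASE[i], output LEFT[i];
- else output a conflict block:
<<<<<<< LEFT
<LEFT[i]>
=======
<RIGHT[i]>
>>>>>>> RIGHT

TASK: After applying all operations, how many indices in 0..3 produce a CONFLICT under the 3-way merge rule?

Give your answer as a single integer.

Final LEFT:  [india, hotel, golf, delta]
Final RIGHT: [india, hotel, hotel, delta]
i=0: L=india R=india -> agree -> india
i=1: L=hotel R=hotel -> agree -> hotel
i=2: BASE=alpha L=golf R=hotel all differ -> CONFLICT
i=3: L=delta R=delta -> agree -> delta
Conflict count: 1

Answer: 1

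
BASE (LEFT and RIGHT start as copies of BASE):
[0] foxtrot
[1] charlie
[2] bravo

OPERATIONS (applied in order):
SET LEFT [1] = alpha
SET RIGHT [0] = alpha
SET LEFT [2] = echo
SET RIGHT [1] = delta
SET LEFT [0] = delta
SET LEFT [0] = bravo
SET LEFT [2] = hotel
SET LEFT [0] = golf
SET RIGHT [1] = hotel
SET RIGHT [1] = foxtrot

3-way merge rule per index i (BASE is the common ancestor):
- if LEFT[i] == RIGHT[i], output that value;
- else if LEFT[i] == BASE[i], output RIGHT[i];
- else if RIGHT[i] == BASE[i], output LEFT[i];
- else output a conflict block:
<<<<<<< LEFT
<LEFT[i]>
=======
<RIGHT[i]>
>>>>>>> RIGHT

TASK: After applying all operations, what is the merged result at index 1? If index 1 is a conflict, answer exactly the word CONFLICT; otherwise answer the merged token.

Final LEFT:  [golf, alpha, hotel]
Final RIGHT: [alpha, foxtrot, bravo]
i=0: BASE=foxtrot L=golf R=alpha all differ -> CONFLICT
i=1: BASE=charlie L=alpha R=foxtrot all differ -> CONFLICT
i=2: L=hotel, R=bravo=BASE -> take LEFT -> hotel
Index 1 -> CONFLICT

Answer: CONFLICT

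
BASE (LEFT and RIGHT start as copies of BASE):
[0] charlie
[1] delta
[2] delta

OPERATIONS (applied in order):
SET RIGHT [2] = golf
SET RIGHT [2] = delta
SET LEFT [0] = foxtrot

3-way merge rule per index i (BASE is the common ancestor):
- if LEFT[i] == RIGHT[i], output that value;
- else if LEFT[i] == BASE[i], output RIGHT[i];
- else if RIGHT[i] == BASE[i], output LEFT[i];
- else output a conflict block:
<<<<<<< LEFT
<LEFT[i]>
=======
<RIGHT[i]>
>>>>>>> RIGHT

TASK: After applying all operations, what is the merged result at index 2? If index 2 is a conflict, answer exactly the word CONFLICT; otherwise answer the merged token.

Final LEFT:  [foxtrot, delta, delta]
Final RIGHT: [charlie, delta, delta]
i=0: L=foxtrot, R=charlie=BASE -> take LEFT -> foxtrot
i=1: L=delta R=delta -> agree -> delta
i=2: L=delta R=delta -> agree -> delta
Index 2 -> delta

Answer: delta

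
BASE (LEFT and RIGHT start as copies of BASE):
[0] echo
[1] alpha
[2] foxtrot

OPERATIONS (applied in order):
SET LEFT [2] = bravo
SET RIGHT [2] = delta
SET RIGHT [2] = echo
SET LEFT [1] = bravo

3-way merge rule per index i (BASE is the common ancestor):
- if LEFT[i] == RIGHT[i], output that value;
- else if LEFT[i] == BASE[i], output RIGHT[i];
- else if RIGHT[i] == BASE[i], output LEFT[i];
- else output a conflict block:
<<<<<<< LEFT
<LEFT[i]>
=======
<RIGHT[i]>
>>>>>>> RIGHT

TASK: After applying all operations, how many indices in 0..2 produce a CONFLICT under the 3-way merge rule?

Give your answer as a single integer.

Answer: 1

Derivation:
Final LEFT:  [echo, bravo, bravo]
Final RIGHT: [echo, alpha, echo]
i=0: L=echo R=echo -> agree -> echo
i=1: L=bravo, R=alpha=BASE -> take LEFT -> bravo
i=2: BASE=foxtrot L=bravo R=echo all differ -> CONFLICT
Conflict count: 1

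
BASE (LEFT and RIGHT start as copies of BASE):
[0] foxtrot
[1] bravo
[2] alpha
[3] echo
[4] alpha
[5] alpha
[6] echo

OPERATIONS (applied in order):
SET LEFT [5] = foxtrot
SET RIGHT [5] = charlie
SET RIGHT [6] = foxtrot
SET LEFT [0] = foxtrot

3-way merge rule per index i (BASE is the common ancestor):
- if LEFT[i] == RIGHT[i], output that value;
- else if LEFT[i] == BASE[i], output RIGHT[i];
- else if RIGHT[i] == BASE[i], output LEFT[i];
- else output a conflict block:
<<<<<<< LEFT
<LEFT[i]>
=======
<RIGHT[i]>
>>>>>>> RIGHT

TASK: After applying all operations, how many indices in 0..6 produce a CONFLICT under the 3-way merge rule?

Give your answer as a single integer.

Final LEFT:  [foxtrot, bravo, alpha, echo, alpha, foxtrot, echo]
Final RIGHT: [foxtrot, bravo, alpha, echo, alpha, charlie, foxtrot]
i=0: L=foxtrot R=foxtrot -> agree -> foxtrot
i=1: L=bravo R=bravo -> agree -> bravo
i=2: L=alpha R=alpha -> agree -> alpha
i=3: L=echo R=echo -> agree -> echo
i=4: L=alpha R=alpha -> agree -> alpha
i=5: BASE=alpha L=foxtrot R=charlie all differ -> CONFLICT
i=6: L=echo=BASE, R=foxtrot -> take RIGHT -> foxtrot
Conflict count: 1

Answer: 1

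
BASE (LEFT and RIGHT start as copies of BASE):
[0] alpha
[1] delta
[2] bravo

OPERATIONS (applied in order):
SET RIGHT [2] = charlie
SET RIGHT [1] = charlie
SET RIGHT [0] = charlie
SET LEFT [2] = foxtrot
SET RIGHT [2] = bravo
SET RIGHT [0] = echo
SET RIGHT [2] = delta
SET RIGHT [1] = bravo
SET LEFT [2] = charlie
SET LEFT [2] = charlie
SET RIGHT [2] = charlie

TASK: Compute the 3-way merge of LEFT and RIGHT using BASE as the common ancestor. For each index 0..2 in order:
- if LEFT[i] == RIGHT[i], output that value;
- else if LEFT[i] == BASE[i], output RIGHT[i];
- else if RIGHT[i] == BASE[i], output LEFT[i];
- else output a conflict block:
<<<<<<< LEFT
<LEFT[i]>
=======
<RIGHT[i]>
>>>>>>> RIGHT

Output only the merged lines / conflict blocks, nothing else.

Answer: echo
bravo
charlie

Derivation:
Final LEFT:  [alpha, delta, charlie]
Final RIGHT: [echo, bravo, charlie]
i=0: L=alpha=BASE, R=echo -> take RIGHT -> echo
i=1: L=delta=BASE, R=bravo -> take RIGHT -> bravo
i=2: L=charlie R=charlie -> agree -> charlie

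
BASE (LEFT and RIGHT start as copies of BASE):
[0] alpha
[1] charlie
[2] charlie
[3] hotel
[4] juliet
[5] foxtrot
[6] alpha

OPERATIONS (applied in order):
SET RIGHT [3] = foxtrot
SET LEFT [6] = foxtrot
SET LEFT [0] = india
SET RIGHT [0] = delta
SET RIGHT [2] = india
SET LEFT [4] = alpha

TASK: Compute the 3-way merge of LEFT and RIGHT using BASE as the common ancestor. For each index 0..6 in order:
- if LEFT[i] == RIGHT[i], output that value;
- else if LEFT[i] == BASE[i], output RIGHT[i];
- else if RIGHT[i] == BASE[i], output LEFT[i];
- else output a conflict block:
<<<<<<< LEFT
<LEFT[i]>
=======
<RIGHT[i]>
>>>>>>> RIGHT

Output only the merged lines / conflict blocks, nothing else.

Answer: <<<<<<< LEFT
india
=======
delta
>>>>>>> RIGHT
charlie
india
foxtrot
alpha
foxtrot
foxtrot

Derivation:
Final LEFT:  [india, charlie, charlie, hotel, alpha, foxtrot, foxtrot]
Final RIGHT: [delta, charlie, india, foxtrot, juliet, foxtrot, alpha]
i=0: BASE=alpha L=india R=delta all differ -> CONFLICT
i=1: L=charlie R=charlie -> agree -> charlie
i=2: L=charlie=BASE, R=india -> take RIGHT -> india
i=3: L=hotel=BASE, R=foxtrot -> take RIGHT -> foxtrot
i=4: L=alpha, R=juliet=BASE -> take LEFT -> alpha
i=5: L=foxtrot R=foxtrot -> agree -> foxtrot
i=6: L=foxtrot, R=alpha=BASE -> take LEFT -> foxtrot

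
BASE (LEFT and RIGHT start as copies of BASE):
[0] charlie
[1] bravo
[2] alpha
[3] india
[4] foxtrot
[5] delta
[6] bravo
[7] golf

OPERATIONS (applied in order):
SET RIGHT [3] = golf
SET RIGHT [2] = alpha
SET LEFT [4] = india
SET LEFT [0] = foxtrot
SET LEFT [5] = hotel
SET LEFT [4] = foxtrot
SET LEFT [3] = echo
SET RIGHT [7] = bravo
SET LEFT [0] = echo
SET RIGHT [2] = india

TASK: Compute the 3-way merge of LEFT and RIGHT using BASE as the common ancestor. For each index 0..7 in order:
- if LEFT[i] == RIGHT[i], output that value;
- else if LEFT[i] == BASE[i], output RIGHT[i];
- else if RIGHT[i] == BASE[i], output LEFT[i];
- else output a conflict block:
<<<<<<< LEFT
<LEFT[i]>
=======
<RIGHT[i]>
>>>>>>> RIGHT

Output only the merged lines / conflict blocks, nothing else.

Answer: echo
bravo
india
<<<<<<< LEFT
echo
=======
golf
>>>>>>> RIGHT
foxtrot
hotel
bravo
bravo

Derivation:
Final LEFT:  [echo, bravo, alpha, echo, foxtrot, hotel, bravo, golf]
Final RIGHT: [charlie, bravo, india, golf, foxtrot, delta, bravo, bravo]
i=0: L=echo, R=charlie=BASE -> take LEFT -> echo
i=1: L=bravo R=bravo -> agree -> bravo
i=2: L=alpha=BASE, R=india -> take RIGHT -> india
i=3: BASE=india L=echo R=golf all differ -> CONFLICT
i=4: L=foxtrot R=foxtrot -> agree -> foxtrot
i=5: L=hotel, R=delta=BASE -> take LEFT -> hotel
i=6: L=bravo R=bravo -> agree -> bravo
i=7: L=golf=BASE, R=bravo -> take RIGHT -> bravo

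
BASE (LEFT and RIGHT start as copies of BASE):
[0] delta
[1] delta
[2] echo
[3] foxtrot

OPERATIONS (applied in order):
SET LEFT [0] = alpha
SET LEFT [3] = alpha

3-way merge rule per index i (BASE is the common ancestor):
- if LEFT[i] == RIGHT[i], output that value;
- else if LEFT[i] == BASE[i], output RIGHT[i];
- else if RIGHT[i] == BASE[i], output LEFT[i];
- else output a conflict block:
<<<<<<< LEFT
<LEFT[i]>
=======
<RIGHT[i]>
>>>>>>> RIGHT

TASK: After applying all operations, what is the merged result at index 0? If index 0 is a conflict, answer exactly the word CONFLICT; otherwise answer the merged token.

Final LEFT:  [alpha, delta, echo, alpha]
Final RIGHT: [delta, delta, echo, foxtrot]
i=0: L=alpha, R=delta=BASE -> take LEFT -> alpha
i=1: L=delta R=delta -> agree -> delta
i=2: L=echo R=echo -> agree -> echo
i=3: L=alpha, R=foxtrot=BASE -> take LEFT -> alpha
Index 0 -> alpha

Answer: alpha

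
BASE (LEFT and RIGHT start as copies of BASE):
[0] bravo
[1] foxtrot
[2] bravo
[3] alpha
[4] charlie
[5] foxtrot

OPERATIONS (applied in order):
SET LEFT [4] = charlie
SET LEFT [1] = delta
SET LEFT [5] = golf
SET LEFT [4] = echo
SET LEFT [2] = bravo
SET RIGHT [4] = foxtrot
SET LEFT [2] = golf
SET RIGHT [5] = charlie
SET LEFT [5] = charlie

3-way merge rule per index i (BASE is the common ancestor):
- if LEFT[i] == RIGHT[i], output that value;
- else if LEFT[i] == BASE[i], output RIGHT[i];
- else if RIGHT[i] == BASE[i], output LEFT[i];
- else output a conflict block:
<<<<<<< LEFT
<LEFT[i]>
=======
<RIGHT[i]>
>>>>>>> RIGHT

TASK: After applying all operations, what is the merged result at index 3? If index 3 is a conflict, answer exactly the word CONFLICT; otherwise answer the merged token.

Answer: alpha

Derivation:
Final LEFT:  [bravo, delta, golf, alpha, echo, charlie]
Final RIGHT: [bravo, foxtrot, bravo, alpha, foxtrot, charlie]
i=0: L=bravo R=bravo -> agree -> bravo
i=1: L=delta, R=foxtrot=BASE -> take LEFT -> delta
i=2: L=golf, R=bravo=BASE -> take LEFT -> golf
i=3: L=alpha R=alpha -> agree -> alpha
i=4: BASE=charlie L=echo R=foxtrot all differ -> CONFLICT
i=5: L=charlie R=charlie -> agree -> charlie
Index 3 -> alpha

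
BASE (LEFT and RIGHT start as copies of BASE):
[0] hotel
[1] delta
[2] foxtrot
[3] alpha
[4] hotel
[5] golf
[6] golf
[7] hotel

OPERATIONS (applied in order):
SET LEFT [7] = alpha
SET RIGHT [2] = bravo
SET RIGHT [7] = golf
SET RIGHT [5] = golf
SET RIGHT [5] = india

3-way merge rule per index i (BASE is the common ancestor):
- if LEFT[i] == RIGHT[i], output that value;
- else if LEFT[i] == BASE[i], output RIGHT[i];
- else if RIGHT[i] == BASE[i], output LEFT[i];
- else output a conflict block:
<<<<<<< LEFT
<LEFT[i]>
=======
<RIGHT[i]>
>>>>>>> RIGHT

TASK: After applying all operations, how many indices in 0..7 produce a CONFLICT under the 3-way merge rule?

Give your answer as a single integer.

Final LEFT:  [hotel, delta, foxtrot, alpha, hotel, golf, golf, alpha]
Final RIGHT: [hotel, delta, bravo, alpha, hotel, india, golf, golf]
i=0: L=hotel R=hotel -> agree -> hotel
i=1: L=delta R=delta -> agree -> delta
i=2: L=foxtrot=BASE, R=bravo -> take RIGHT -> bravo
i=3: L=alpha R=alpha -> agree -> alpha
i=4: L=hotel R=hotel -> agree -> hotel
i=5: L=golf=BASE, R=india -> take RIGHT -> india
i=6: L=golf R=golf -> agree -> golf
i=7: BASE=hotel L=alpha R=golf all differ -> CONFLICT
Conflict count: 1

Answer: 1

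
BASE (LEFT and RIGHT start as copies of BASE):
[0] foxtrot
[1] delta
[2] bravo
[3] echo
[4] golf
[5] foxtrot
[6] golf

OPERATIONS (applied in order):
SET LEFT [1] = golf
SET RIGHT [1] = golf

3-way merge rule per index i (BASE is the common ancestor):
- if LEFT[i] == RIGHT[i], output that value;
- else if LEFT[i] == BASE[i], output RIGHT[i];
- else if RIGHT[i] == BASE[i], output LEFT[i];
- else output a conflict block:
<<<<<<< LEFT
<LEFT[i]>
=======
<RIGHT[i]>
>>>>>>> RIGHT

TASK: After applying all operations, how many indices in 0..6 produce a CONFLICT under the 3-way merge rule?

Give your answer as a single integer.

Answer: 0

Derivation:
Final LEFT:  [foxtrot, golf, bravo, echo, golf, foxtrot, golf]
Final RIGHT: [foxtrot, golf, bravo, echo, golf, foxtrot, golf]
i=0: L=foxtrot R=foxtrot -> agree -> foxtrot
i=1: L=golf R=golf -> agree -> golf
i=2: L=bravo R=bravo -> agree -> bravo
i=3: L=echo R=echo -> agree -> echo
i=4: L=golf R=golf -> agree -> golf
i=5: L=foxtrot R=foxtrot -> agree -> foxtrot
i=6: L=golf R=golf -> agree -> golf
Conflict count: 0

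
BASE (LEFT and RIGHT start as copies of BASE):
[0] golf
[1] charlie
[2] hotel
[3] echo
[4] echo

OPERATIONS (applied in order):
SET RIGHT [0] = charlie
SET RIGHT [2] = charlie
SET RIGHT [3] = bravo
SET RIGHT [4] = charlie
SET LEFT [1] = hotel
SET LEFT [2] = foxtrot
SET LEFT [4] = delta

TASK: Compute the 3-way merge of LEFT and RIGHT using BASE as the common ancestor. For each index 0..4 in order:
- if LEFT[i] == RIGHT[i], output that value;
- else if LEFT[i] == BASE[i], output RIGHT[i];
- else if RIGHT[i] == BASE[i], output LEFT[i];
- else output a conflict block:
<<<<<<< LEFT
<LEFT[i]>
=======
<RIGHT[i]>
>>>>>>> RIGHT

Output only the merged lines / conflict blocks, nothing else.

Final LEFT:  [golf, hotel, foxtrot, echo, delta]
Final RIGHT: [charlie, charlie, charlie, bravo, charlie]
i=0: L=golf=BASE, R=charlie -> take RIGHT -> charlie
i=1: L=hotel, R=charlie=BASE -> take LEFT -> hotel
i=2: BASE=hotel L=foxtrot R=charlie all differ -> CONFLICT
i=3: L=echo=BASE, R=bravo -> take RIGHT -> bravo
i=4: BASE=echo L=delta R=charlie all differ -> CONFLICT

Answer: charlie
hotel
<<<<<<< LEFT
foxtrot
=======
charlie
>>>>>>> RIGHT
bravo
<<<<<<< LEFT
delta
=======
charlie
>>>>>>> RIGHT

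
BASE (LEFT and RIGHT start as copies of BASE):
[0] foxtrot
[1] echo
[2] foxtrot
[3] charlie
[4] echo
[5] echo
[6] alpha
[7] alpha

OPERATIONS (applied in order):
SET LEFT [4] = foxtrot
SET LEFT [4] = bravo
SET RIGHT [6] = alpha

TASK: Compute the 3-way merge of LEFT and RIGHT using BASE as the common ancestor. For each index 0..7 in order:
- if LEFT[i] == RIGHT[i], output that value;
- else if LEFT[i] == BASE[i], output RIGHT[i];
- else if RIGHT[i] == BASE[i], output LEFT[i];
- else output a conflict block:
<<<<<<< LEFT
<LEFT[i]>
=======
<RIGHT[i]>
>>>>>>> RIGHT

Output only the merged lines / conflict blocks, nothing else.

Answer: foxtrot
echo
foxtrot
charlie
bravo
echo
alpha
alpha

Derivation:
Final LEFT:  [foxtrot, echo, foxtrot, charlie, bravo, echo, alpha, alpha]
Final RIGHT: [foxtrot, echo, foxtrot, charlie, echo, echo, alpha, alpha]
i=0: L=foxtrot R=foxtrot -> agree -> foxtrot
i=1: L=echo R=echo -> agree -> echo
i=2: L=foxtrot R=foxtrot -> agree -> foxtrot
i=3: L=charlie R=charlie -> agree -> charlie
i=4: L=bravo, R=echo=BASE -> take LEFT -> bravo
i=5: L=echo R=echo -> agree -> echo
i=6: L=alpha R=alpha -> agree -> alpha
i=7: L=alpha R=alpha -> agree -> alpha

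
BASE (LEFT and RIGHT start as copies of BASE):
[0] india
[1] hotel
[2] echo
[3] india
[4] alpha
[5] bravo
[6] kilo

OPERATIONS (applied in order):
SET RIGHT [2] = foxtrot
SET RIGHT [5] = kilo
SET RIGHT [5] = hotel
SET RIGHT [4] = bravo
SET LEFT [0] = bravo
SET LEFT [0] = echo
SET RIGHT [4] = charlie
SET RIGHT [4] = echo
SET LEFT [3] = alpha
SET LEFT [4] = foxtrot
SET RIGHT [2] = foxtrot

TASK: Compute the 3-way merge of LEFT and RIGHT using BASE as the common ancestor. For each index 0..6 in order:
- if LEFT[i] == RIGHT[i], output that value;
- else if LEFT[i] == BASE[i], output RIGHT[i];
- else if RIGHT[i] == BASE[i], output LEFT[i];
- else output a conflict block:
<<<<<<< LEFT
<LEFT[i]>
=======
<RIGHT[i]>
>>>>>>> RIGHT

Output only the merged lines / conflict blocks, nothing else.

Final LEFT:  [echo, hotel, echo, alpha, foxtrot, bravo, kilo]
Final RIGHT: [india, hotel, foxtrot, india, echo, hotel, kilo]
i=0: L=echo, R=india=BASE -> take LEFT -> echo
i=1: L=hotel R=hotel -> agree -> hotel
i=2: L=echo=BASE, R=foxtrot -> take RIGHT -> foxtrot
i=3: L=alpha, R=india=BASE -> take LEFT -> alpha
i=4: BASE=alpha L=foxtrot R=echo all differ -> CONFLICT
i=5: L=bravo=BASE, R=hotel -> take RIGHT -> hotel
i=6: L=kilo R=kilo -> agree -> kilo

Answer: echo
hotel
foxtrot
alpha
<<<<<<< LEFT
foxtrot
=======
echo
>>>>>>> RIGHT
hotel
kilo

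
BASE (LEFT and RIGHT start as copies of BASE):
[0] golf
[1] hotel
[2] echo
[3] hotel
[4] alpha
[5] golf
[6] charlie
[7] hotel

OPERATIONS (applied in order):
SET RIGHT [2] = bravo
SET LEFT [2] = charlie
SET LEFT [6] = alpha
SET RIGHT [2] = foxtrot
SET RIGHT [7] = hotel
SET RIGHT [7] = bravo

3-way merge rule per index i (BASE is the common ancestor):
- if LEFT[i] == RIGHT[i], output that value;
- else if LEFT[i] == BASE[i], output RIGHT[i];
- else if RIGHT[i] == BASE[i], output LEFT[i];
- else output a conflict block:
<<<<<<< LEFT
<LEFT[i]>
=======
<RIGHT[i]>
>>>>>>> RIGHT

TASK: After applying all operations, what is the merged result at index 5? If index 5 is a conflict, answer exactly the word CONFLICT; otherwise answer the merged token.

Answer: golf

Derivation:
Final LEFT:  [golf, hotel, charlie, hotel, alpha, golf, alpha, hotel]
Final RIGHT: [golf, hotel, foxtrot, hotel, alpha, golf, charlie, bravo]
i=0: L=golf R=golf -> agree -> golf
i=1: L=hotel R=hotel -> agree -> hotel
i=2: BASE=echo L=charlie R=foxtrot all differ -> CONFLICT
i=3: L=hotel R=hotel -> agree -> hotel
i=4: L=alpha R=alpha -> agree -> alpha
i=5: L=golf R=golf -> agree -> golf
i=6: L=alpha, R=charlie=BASE -> take LEFT -> alpha
i=7: L=hotel=BASE, R=bravo -> take RIGHT -> bravo
Index 5 -> golf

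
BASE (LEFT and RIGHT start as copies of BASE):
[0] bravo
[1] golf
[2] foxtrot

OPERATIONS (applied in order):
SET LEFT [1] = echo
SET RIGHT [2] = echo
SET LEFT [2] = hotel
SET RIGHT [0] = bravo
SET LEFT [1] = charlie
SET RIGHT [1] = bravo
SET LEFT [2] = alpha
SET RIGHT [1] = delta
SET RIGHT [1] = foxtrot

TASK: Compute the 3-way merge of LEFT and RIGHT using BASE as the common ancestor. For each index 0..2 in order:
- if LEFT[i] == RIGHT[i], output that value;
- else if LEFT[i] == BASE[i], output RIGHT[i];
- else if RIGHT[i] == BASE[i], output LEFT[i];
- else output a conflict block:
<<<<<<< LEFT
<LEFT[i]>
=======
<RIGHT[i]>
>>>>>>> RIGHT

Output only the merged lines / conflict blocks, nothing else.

Answer: bravo
<<<<<<< LEFT
charlie
=======
foxtrot
>>>>>>> RIGHT
<<<<<<< LEFT
alpha
=======
echo
>>>>>>> RIGHT

Derivation:
Final LEFT:  [bravo, charlie, alpha]
Final RIGHT: [bravo, foxtrot, echo]
i=0: L=bravo R=bravo -> agree -> bravo
i=1: BASE=golf L=charlie R=foxtrot all differ -> CONFLICT
i=2: BASE=foxtrot L=alpha R=echo all differ -> CONFLICT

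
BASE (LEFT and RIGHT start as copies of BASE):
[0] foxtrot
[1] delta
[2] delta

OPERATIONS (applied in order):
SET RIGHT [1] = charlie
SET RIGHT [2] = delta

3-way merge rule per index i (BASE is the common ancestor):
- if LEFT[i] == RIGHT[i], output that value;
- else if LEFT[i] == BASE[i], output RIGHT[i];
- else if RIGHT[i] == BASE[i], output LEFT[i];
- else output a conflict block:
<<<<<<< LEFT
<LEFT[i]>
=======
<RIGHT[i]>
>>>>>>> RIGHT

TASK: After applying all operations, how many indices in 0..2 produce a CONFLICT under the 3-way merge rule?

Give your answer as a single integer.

Answer: 0

Derivation:
Final LEFT:  [foxtrot, delta, delta]
Final RIGHT: [foxtrot, charlie, delta]
i=0: L=foxtrot R=foxtrot -> agree -> foxtrot
i=1: L=delta=BASE, R=charlie -> take RIGHT -> charlie
i=2: L=delta R=delta -> agree -> delta
Conflict count: 0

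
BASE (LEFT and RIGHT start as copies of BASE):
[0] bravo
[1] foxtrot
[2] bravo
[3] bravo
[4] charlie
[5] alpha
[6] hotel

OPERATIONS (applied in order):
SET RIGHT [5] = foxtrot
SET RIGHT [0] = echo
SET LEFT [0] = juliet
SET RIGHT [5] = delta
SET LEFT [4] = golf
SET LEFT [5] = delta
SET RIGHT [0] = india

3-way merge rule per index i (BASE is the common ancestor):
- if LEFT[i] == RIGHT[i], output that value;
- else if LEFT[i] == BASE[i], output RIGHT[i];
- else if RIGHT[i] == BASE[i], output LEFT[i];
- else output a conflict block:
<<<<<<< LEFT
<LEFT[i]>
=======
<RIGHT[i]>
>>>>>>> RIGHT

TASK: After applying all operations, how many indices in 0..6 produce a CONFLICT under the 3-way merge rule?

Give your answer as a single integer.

Answer: 1

Derivation:
Final LEFT:  [juliet, foxtrot, bravo, bravo, golf, delta, hotel]
Final RIGHT: [india, foxtrot, bravo, bravo, charlie, delta, hotel]
i=0: BASE=bravo L=juliet R=india all differ -> CONFLICT
i=1: L=foxtrot R=foxtrot -> agree -> foxtrot
i=2: L=bravo R=bravo -> agree -> bravo
i=3: L=bravo R=bravo -> agree -> bravo
i=4: L=golf, R=charlie=BASE -> take LEFT -> golf
i=5: L=delta R=delta -> agree -> delta
i=6: L=hotel R=hotel -> agree -> hotel
Conflict count: 1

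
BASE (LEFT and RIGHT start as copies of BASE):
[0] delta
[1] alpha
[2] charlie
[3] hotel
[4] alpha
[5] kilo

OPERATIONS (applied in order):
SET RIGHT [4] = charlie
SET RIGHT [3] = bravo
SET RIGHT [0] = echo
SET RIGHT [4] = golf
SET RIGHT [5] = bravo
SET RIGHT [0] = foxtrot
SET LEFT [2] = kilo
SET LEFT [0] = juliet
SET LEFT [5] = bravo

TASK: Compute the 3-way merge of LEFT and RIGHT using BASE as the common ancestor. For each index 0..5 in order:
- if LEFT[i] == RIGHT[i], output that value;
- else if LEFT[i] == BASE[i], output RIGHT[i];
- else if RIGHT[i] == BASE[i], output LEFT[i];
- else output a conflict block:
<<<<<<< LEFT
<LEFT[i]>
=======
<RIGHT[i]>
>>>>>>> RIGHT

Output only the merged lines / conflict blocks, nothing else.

Final LEFT:  [juliet, alpha, kilo, hotel, alpha, bravo]
Final RIGHT: [foxtrot, alpha, charlie, bravo, golf, bravo]
i=0: BASE=delta L=juliet R=foxtrot all differ -> CONFLICT
i=1: L=alpha R=alpha -> agree -> alpha
i=2: L=kilo, R=charlie=BASE -> take LEFT -> kilo
i=3: L=hotel=BASE, R=bravo -> take RIGHT -> bravo
i=4: L=alpha=BASE, R=golf -> take RIGHT -> golf
i=5: L=bravo R=bravo -> agree -> bravo

Answer: <<<<<<< LEFT
juliet
=======
foxtrot
>>>>>>> RIGHT
alpha
kilo
bravo
golf
bravo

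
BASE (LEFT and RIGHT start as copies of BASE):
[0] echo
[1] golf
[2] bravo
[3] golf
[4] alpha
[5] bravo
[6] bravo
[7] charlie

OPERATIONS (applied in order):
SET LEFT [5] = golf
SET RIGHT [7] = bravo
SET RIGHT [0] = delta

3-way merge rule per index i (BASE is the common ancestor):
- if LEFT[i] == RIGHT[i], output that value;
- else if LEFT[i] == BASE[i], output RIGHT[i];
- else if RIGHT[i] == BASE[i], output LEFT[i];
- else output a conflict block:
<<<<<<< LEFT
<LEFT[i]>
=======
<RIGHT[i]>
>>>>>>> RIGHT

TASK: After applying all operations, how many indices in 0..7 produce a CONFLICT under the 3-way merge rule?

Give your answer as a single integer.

Final LEFT:  [echo, golf, bravo, golf, alpha, golf, bravo, charlie]
Final RIGHT: [delta, golf, bravo, golf, alpha, bravo, bravo, bravo]
i=0: L=echo=BASE, R=delta -> take RIGHT -> delta
i=1: L=golf R=golf -> agree -> golf
i=2: L=bravo R=bravo -> agree -> bravo
i=3: L=golf R=golf -> agree -> golf
i=4: L=alpha R=alpha -> agree -> alpha
i=5: L=golf, R=bravo=BASE -> take LEFT -> golf
i=6: L=bravo R=bravo -> agree -> bravo
i=7: L=charlie=BASE, R=bravo -> take RIGHT -> bravo
Conflict count: 0

Answer: 0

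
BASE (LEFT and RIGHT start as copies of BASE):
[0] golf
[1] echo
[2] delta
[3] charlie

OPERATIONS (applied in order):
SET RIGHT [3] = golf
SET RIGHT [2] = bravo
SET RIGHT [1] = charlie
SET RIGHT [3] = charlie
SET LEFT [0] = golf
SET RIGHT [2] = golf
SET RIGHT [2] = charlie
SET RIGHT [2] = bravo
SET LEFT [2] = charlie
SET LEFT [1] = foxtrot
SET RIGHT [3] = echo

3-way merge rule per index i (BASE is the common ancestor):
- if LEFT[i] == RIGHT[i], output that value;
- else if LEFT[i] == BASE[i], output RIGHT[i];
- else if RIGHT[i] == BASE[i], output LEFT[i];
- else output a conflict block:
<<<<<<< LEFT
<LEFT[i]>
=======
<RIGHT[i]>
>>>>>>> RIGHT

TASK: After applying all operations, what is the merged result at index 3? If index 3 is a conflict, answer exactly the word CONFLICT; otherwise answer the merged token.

Answer: echo

Derivation:
Final LEFT:  [golf, foxtrot, charlie, charlie]
Final RIGHT: [golf, charlie, bravo, echo]
i=0: L=golf R=golf -> agree -> golf
i=1: BASE=echo L=foxtrot R=charlie all differ -> CONFLICT
i=2: BASE=delta L=charlie R=bravo all differ -> CONFLICT
i=3: L=charlie=BASE, R=echo -> take RIGHT -> echo
Index 3 -> echo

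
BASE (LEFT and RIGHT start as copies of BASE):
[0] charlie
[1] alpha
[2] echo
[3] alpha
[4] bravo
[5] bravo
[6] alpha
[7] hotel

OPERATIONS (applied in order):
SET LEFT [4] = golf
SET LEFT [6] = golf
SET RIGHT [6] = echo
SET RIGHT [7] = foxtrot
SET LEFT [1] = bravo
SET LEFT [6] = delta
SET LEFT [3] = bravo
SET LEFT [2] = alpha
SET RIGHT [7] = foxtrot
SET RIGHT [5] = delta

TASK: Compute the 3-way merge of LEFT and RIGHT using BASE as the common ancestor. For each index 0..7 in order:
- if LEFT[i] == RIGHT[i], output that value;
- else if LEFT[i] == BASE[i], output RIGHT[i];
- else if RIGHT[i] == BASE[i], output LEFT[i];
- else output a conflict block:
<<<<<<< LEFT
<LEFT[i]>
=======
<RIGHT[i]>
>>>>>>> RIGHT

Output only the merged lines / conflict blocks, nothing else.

Final LEFT:  [charlie, bravo, alpha, bravo, golf, bravo, delta, hotel]
Final RIGHT: [charlie, alpha, echo, alpha, bravo, delta, echo, foxtrot]
i=0: L=charlie R=charlie -> agree -> charlie
i=1: L=bravo, R=alpha=BASE -> take LEFT -> bravo
i=2: L=alpha, R=echo=BASE -> take LEFT -> alpha
i=3: L=bravo, R=alpha=BASE -> take LEFT -> bravo
i=4: L=golf, R=bravo=BASE -> take LEFT -> golf
i=5: L=bravo=BASE, R=delta -> take RIGHT -> delta
i=6: BASE=alpha L=delta R=echo all differ -> CONFLICT
i=7: L=hotel=BASE, R=foxtrot -> take RIGHT -> foxtrot

Answer: charlie
bravo
alpha
bravo
golf
delta
<<<<<<< LEFT
delta
=======
echo
>>>>>>> RIGHT
foxtrot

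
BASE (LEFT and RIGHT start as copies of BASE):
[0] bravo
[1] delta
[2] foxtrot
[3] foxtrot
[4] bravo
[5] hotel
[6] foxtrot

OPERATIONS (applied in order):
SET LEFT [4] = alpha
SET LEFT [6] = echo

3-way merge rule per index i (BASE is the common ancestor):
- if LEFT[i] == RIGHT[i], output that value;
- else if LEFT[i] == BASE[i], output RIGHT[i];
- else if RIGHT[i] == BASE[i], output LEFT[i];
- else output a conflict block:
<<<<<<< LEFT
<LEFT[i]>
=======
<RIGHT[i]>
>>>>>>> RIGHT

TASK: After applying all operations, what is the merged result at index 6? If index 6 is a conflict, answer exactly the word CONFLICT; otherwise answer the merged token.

Final LEFT:  [bravo, delta, foxtrot, foxtrot, alpha, hotel, echo]
Final RIGHT: [bravo, delta, foxtrot, foxtrot, bravo, hotel, foxtrot]
i=0: L=bravo R=bravo -> agree -> bravo
i=1: L=delta R=delta -> agree -> delta
i=2: L=foxtrot R=foxtrot -> agree -> foxtrot
i=3: L=foxtrot R=foxtrot -> agree -> foxtrot
i=4: L=alpha, R=bravo=BASE -> take LEFT -> alpha
i=5: L=hotel R=hotel -> agree -> hotel
i=6: L=echo, R=foxtrot=BASE -> take LEFT -> echo
Index 6 -> echo

Answer: echo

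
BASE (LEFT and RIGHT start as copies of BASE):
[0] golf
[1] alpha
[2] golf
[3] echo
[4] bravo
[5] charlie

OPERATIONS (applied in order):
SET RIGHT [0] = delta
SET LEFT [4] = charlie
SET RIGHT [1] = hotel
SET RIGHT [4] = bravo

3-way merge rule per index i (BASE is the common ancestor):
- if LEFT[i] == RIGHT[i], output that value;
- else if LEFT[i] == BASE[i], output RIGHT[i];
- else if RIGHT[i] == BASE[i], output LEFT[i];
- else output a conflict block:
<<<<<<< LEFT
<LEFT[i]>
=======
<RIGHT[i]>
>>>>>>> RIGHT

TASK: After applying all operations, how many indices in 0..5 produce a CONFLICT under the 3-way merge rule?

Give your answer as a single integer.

Answer: 0

Derivation:
Final LEFT:  [golf, alpha, golf, echo, charlie, charlie]
Final RIGHT: [delta, hotel, golf, echo, bravo, charlie]
i=0: L=golf=BASE, R=delta -> take RIGHT -> delta
i=1: L=alpha=BASE, R=hotel -> take RIGHT -> hotel
i=2: L=golf R=golf -> agree -> golf
i=3: L=echo R=echo -> agree -> echo
i=4: L=charlie, R=bravo=BASE -> take LEFT -> charlie
i=5: L=charlie R=charlie -> agree -> charlie
Conflict count: 0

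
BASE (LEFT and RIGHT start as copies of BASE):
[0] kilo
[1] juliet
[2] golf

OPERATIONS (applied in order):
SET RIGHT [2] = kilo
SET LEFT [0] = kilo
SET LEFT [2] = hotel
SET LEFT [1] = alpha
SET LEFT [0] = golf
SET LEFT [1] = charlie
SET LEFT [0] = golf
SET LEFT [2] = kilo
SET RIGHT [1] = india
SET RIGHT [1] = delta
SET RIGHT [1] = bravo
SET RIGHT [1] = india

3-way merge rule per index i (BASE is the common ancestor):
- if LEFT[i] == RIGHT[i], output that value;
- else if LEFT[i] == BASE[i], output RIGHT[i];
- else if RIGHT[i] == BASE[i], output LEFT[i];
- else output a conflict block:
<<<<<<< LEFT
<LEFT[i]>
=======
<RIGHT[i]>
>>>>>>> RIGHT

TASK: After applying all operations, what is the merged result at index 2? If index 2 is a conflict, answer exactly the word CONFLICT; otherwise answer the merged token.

Final LEFT:  [golf, charlie, kilo]
Final RIGHT: [kilo, india, kilo]
i=0: L=golf, R=kilo=BASE -> take LEFT -> golf
i=1: BASE=juliet L=charlie R=india all differ -> CONFLICT
i=2: L=kilo R=kilo -> agree -> kilo
Index 2 -> kilo

Answer: kilo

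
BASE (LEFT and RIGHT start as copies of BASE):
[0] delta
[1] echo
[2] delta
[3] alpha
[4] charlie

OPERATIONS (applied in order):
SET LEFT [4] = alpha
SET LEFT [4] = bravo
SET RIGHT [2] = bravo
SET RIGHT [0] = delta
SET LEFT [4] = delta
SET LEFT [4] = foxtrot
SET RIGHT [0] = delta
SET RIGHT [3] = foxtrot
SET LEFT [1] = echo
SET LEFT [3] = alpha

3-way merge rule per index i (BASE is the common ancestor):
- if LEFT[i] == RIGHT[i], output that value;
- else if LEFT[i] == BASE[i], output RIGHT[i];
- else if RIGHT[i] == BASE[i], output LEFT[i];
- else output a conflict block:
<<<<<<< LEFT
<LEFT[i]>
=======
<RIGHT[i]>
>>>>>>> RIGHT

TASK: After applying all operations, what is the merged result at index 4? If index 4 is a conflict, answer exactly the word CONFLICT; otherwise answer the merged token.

Final LEFT:  [delta, echo, delta, alpha, foxtrot]
Final RIGHT: [delta, echo, bravo, foxtrot, charlie]
i=0: L=delta R=delta -> agree -> delta
i=1: L=echo R=echo -> agree -> echo
i=2: L=delta=BASE, R=bravo -> take RIGHT -> bravo
i=3: L=alpha=BASE, R=foxtrot -> take RIGHT -> foxtrot
i=4: L=foxtrot, R=charlie=BASE -> take LEFT -> foxtrot
Index 4 -> foxtrot

Answer: foxtrot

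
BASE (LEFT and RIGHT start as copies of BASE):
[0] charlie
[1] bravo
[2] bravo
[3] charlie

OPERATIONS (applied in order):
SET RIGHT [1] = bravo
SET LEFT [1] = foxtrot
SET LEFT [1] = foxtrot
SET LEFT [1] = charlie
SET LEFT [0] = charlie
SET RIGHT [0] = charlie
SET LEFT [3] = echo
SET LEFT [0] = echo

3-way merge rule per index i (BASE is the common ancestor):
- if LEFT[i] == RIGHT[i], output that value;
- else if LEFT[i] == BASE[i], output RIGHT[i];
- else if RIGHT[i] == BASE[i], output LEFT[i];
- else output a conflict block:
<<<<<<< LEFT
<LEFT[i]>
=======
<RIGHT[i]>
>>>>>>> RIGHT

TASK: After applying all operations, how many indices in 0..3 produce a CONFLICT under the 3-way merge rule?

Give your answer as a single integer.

Final LEFT:  [echo, charlie, bravo, echo]
Final RIGHT: [charlie, bravo, bravo, charlie]
i=0: L=echo, R=charlie=BASE -> take LEFT -> echo
i=1: L=charlie, R=bravo=BASE -> take LEFT -> charlie
i=2: L=bravo R=bravo -> agree -> bravo
i=3: L=echo, R=charlie=BASE -> take LEFT -> echo
Conflict count: 0

Answer: 0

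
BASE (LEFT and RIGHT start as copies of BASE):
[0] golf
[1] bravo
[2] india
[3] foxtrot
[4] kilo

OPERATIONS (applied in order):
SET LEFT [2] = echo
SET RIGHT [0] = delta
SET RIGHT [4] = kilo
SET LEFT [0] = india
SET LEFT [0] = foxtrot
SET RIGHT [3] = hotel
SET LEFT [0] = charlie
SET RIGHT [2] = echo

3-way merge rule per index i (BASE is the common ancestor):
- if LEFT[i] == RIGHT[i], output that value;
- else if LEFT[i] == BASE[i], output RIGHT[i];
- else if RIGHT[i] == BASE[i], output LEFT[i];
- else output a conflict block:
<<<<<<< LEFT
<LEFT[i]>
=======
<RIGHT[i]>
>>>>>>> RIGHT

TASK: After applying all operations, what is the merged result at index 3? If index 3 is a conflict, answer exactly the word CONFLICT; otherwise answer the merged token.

Final LEFT:  [charlie, bravo, echo, foxtrot, kilo]
Final RIGHT: [delta, bravo, echo, hotel, kilo]
i=0: BASE=golf L=charlie R=delta all differ -> CONFLICT
i=1: L=bravo R=bravo -> agree -> bravo
i=2: L=echo R=echo -> agree -> echo
i=3: L=foxtrot=BASE, R=hotel -> take RIGHT -> hotel
i=4: L=kilo R=kilo -> agree -> kilo
Index 3 -> hotel

Answer: hotel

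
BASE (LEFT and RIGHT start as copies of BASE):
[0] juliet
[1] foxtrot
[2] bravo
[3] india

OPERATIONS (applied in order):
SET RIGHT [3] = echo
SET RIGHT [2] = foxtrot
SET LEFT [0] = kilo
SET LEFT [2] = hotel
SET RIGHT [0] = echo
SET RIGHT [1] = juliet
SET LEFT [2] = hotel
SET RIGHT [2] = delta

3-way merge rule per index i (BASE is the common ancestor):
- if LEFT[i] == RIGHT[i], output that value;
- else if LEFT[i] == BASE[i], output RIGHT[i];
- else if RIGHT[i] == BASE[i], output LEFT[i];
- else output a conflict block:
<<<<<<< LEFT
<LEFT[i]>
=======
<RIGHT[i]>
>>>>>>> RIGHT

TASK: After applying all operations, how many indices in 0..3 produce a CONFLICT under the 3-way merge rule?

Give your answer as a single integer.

Answer: 2

Derivation:
Final LEFT:  [kilo, foxtrot, hotel, india]
Final RIGHT: [echo, juliet, delta, echo]
i=0: BASE=juliet L=kilo R=echo all differ -> CONFLICT
i=1: L=foxtrot=BASE, R=juliet -> take RIGHT -> juliet
i=2: BASE=bravo L=hotel R=delta all differ -> CONFLICT
i=3: L=india=BASE, R=echo -> take RIGHT -> echo
Conflict count: 2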